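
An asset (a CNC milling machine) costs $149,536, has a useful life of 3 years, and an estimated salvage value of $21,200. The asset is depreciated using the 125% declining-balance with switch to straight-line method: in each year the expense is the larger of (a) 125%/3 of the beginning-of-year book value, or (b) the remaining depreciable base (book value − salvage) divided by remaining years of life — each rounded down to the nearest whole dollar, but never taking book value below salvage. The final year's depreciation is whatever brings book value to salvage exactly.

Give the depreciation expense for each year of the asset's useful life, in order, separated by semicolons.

Depreciable base = $149,536 − $21,200 = $128,336.
Year 1: DB = ⌊$149,536 × 125%/3⌋ = $62,306; SL = ⌊$128,336/3⌋ = $42,778 → take DB $62,306. Book value $87,230.
Year 2: DB = ⌊$87,230 × 125%/3⌋ = $36,345; SL = ⌊$66,030/2⌋ = $33,015 → take DB $36,345. Book value $50,885.
Year 3 (final): $50,885 − $21,200 = $29,685. Book value $21,200.

$62,306; $36,345; $29,685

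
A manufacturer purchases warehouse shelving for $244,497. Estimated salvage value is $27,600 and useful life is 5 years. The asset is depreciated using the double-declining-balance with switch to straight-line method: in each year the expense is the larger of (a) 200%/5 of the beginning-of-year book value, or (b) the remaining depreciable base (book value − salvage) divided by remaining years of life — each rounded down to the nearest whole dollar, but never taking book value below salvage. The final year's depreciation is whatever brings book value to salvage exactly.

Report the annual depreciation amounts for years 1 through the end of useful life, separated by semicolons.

Depreciable base = $244,497 − $27,600 = $216,897.
Year 1: DB = ⌊$244,497 × 200%/5⌋ = $97,798; SL = ⌊$216,897/5⌋ = $43,379 → take DB $97,798. Book value $146,699.
Year 2: DB = ⌊$146,699 × 200%/5⌋ = $58,679; SL = ⌊$119,099/4⌋ = $29,774 → take DB $58,679. Book value $88,020.
Year 3: DB = ⌊$88,020 × 200%/5⌋ = $35,208; SL = ⌊$60,420/3⌋ = $20,140 → take DB $35,208. Book value $52,812.
Year 4: DB = ⌊$52,812 × 200%/5⌋ = $21,124; SL = ⌊$25,212/2⌋ = $12,606 → take DB $21,124. Book value $31,688.
Year 5 (final): $31,688 − $27,600 = $4,088. Book value $27,600.

$97,798; $58,679; $35,208; $21,124; $4,088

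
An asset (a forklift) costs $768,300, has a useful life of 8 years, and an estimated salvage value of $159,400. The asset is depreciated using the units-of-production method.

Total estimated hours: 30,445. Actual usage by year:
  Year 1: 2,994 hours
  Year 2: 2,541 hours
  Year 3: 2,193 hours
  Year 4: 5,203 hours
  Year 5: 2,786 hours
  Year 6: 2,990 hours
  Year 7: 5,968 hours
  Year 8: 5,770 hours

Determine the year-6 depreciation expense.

Depreciable base = $768,300 − $159,400 = $608,900.
Rate = $608,900 / 30,445 hours = $20 per hour.
Year 1: 2,994 × $20 = $59,880. Book value $708,420.
Year 2: 2,541 × $20 = $50,820. Book value $657,600.
Year 3: 2,193 × $20 = $43,860. Book value $613,740.
Year 4: 5,203 × $20 = $104,060. Book value $509,680.
Year 5: 2,786 × $20 = $55,720. Book value $453,960.
Year 6: 2,990 × $20 = $59,800. Book value $394,160.

$59,800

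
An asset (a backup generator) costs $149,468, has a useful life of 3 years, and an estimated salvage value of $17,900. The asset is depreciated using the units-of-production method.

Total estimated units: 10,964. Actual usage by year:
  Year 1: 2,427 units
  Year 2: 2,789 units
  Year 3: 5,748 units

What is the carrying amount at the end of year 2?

Depreciable base = $149,468 − $17,900 = $131,568.
Rate = $131,568 / 10,964 units = $12 per unit.
Year 1: 2,427 × $12 = $29,124. Book value $120,344.
Year 2: 2,789 × $12 = $33,468. Book value $86,876.

$86,876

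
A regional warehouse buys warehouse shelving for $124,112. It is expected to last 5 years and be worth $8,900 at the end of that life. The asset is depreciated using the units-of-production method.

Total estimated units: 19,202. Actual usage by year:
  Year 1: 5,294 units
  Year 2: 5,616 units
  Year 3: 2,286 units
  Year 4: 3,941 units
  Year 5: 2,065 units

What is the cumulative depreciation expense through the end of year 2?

Depreciable base = $124,112 − $8,900 = $115,212.
Rate = $115,212 / 19,202 units = $6 per unit.
Year 1: 5,294 × $6 = $31,764. Book value $92,348.
Year 2: 5,616 × $6 = $33,696. Book value $58,652.
Accumulated through year 2 = $124,112 − $58,652 = $65,460.

$65,460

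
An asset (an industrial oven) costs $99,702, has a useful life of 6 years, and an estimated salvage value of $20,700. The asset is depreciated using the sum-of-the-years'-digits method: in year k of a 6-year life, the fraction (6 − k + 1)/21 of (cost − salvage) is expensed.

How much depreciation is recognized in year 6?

Depreciable base = $99,702 − $20,700 = $79,002.
Sum of the years' digits = 6+5+4+3+2+1 = 21.
Year 1: $79,002 × 6/21 = $22,572. Book value $77,130.
Year 2: $79,002 × 5/21 = $18,810. Book value $58,320.
Year 3: $79,002 × 4/21 = $15,048. Book value $43,272.
Year 4: $79,002 × 3/21 = $11,286. Book value $31,986.
Year 5: $79,002 × 2/21 = $7,524. Book value $24,462.
Year 6: $79,002 × 1/21 = $3,762. Book value $20,700.

$3,762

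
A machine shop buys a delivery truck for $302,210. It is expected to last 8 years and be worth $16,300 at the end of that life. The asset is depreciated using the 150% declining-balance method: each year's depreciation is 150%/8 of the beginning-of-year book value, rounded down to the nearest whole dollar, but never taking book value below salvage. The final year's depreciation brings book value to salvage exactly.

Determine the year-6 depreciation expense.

Depreciable base = $302,210 − $16,300 = $285,910.
Year 1: ⌊$302,210 × 150%/8⌋ = $56,664. Book value $245,546.
Year 2: ⌊$245,546 × 150%/8⌋ = $46,039. Book value $199,507.
Year 3: ⌊$199,507 × 150%/8⌋ = $37,407. Book value $162,100.
Year 4: ⌊$162,100 × 150%/8⌋ = $30,393. Book value $131,707.
Year 5: ⌊$131,707 × 150%/8⌋ = $24,695. Book value $107,012.
Year 6: ⌊$107,012 × 150%/8⌋ = $20,064. Book value $86,948.

$20,064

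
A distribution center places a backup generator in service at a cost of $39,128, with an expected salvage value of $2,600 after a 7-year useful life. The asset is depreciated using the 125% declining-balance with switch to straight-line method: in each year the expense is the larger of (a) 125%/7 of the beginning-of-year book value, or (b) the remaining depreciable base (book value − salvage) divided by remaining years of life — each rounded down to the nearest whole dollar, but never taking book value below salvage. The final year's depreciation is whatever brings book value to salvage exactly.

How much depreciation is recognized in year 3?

$4,760

Depreciable base = $39,128 − $2,600 = $36,528.
Year 1: DB = ⌊$39,128 × 125%/7⌋ = $6,987; SL = ⌊$36,528/7⌋ = $5,218 → take DB $6,987. Book value $32,141.
Year 2: DB = ⌊$32,141 × 125%/7⌋ = $5,739; SL = ⌊$29,541/6⌋ = $4,923 → take DB $5,739. Book value $26,402.
Year 3: DB = ⌊$26,402 × 125%/7⌋ = $4,714; SL = ⌊$23,802/5⌋ = $4,760 → take SL $4,760. Book value $21,642.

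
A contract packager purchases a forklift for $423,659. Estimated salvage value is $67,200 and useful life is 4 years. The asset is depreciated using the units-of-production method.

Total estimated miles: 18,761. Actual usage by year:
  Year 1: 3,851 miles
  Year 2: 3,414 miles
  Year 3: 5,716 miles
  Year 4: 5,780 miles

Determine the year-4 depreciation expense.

Depreciable base = $423,659 − $67,200 = $356,459.
Rate = $356,459 / 18,761 miles = $19 per mile.
Year 1: 3,851 × $19 = $73,169. Book value $350,490.
Year 2: 3,414 × $19 = $64,866. Book value $285,624.
Year 3: 5,716 × $19 = $108,604. Book value $177,020.
Year 4: 5,780 × $19 = $109,820. Book value $67,200.

$109,820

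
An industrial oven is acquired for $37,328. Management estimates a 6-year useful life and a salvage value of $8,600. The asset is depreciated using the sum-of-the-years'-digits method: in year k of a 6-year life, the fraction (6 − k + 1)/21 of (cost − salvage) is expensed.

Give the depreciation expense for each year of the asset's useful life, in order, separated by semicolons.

$8,208; $6,840; $5,472; $4,104; $2,736; $1,368

Depreciable base = $37,328 − $8,600 = $28,728.
Sum of the years' digits = 6+5+4+3+2+1 = 21.
Year 1: $28,728 × 6/21 = $8,208. Book value $29,120.
Year 2: $28,728 × 5/21 = $6,840. Book value $22,280.
Year 3: $28,728 × 4/21 = $5,472. Book value $16,808.
Year 4: $28,728 × 3/21 = $4,104. Book value $12,704.
Year 5: $28,728 × 2/21 = $2,736. Book value $9,968.
Year 6: $28,728 × 1/21 = $1,368. Book value $8,600.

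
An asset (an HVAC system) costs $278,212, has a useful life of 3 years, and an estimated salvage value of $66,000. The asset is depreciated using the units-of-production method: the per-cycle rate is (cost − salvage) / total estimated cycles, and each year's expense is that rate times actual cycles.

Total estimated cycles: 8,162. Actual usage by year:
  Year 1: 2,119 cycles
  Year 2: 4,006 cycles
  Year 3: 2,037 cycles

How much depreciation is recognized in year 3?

Depreciable base = $278,212 − $66,000 = $212,212.
Rate = $212,212 / 8,162 cycles = $26 per cycle.
Year 1: 2,119 × $26 = $55,094. Book value $223,118.
Year 2: 4,006 × $26 = $104,156. Book value $118,962.
Year 3: 2,037 × $26 = $52,962. Book value $66,000.

$52,962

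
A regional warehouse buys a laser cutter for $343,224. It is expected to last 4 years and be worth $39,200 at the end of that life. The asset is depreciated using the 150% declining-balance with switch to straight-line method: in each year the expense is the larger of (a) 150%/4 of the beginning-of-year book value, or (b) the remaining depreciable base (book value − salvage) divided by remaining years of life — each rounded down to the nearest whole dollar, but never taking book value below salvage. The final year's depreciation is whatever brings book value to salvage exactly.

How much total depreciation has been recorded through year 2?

Depreciable base = $343,224 − $39,200 = $304,024.
Year 1: DB = ⌊$343,224 × 150%/4⌋ = $128,709; SL = ⌊$304,024/4⌋ = $76,006 → take DB $128,709. Book value $214,515.
Year 2: DB = ⌊$214,515 × 150%/4⌋ = $80,443; SL = ⌊$175,315/3⌋ = $58,438 → take DB $80,443. Book value $134,072.
Accumulated through year 2 = $343,224 − $134,072 = $209,152.

$209,152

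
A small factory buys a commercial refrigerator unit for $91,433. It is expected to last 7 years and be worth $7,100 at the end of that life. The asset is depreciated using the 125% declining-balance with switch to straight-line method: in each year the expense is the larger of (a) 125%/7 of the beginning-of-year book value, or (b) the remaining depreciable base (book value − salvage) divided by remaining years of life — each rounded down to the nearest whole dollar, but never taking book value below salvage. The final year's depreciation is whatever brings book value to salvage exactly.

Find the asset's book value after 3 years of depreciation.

$50,679

Depreciable base = $91,433 − $7,100 = $84,333.
Year 1: DB = ⌊$91,433 × 125%/7⌋ = $16,327; SL = ⌊$84,333/7⌋ = $12,047 → take DB $16,327. Book value $75,106.
Year 2: DB = ⌊$75,106 × 125%/7⌋ = $13,411; SL = ⌊$68,006/6⌋ = $11,334 → take DB $13,411. Book value $61,695.
Year 3: DB = ⌊$61,695 × 125%/7⌋ = $11,016; SL = ⌊$54,595/5⌋ = $10,919 → take DB $11,016. Book value $50,679.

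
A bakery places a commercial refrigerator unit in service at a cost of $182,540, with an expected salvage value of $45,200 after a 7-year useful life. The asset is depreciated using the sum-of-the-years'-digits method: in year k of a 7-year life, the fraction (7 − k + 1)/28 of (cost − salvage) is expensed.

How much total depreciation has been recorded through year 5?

$122,625

Depreciable base = $182,540 − $45,200 = $137,340.
Sum of the years' digits = 7+6+5+4+3+2+1 = 28.
Year 1: $137,340 × 7/28 = $34,335. Book value $148,205.
Year 2: $137,340 × 6/28 = $29,430. Book value $118,775.
Year 3: $137,340 × 5/28 = $24,525. Book value $94,250.
Year 4: $137,340 × 4/28 = $19,620. Book value $74,630.
Year 5: $137,340 × 3/28 = $14,715. Book value $59,915.
Accumulated through year 5 = $182,540 − $59,915 = $122,625.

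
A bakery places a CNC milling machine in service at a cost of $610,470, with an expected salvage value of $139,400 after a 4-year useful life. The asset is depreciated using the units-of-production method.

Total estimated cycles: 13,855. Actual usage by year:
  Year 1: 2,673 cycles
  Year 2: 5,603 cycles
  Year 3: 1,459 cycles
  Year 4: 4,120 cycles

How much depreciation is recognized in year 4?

Depreciable base = $610,470 − $139,400 = $471,070.
Rate = $471,070 / 13,855 cycles = $34 per cycle.
Year 1: 2,673 × $34 = $90,882. Book value $519,588.
Year 2: 5,603 × $34 = $190,502. Book value $329,086.
Year 3: 1,459 × $34 = $49,606. Book value $279,480.
Year 4: 4,120 × $34 = $140,080. Book value $139,400.

$140,080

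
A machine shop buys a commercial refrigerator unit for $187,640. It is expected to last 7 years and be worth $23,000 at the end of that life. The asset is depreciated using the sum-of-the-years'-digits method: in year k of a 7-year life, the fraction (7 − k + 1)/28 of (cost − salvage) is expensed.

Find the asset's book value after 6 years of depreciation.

Depreciable base = $187,640 − $23,000 = $164,640.
Sum of the years' digits = 7+6+5+4+3+2+1 = 28.
Year 1: $164,640 × 7/28 = $41,160. Book value $146,480.
Year 2: $164,640 × 6/28 = $35,280. Book value $111,200.
Year 3: $164,640 × 5/28 = $29,400. Book value $81,800.
Year 4: $164,640 × 4/28 = $23,520. Book value $58,280.
Year 5: $164,640 × 3/28 = $17,640. Book value $40,640.
Year 6: $164,640 × 2/28 = $11,760. Book value $28,880.

$28,880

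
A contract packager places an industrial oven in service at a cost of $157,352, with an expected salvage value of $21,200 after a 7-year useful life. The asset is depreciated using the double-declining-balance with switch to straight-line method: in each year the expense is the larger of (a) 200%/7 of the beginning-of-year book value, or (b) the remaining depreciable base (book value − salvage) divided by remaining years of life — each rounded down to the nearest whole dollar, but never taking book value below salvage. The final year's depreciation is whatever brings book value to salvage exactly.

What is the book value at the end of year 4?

Depreciable base = $157,352 − $21,200 = $136,152.
Year 1: DB = ⌊$157,352 × 200%/7⌋ = $44,957; SL = ⌊$136,152/7⌋ = $19,450 → take DB $44,957. Book value $112,395.
Year 2: DB = ⌊$112,395 × 200%/7⌋ = $32,112; SL = ⌊$91,195/6⌋ = $15,199 → take DB $32,112. Book value $80,283.
Year 3: DB = ⌊$80,283 × 200%/7⌋ = $22,938; SL = ⌊$59,083/5⌋ = $11,816 → take DB $22,938. Book value $57,345.
Year 4: DB = ⌊$57,345 × 200%/7⌋ = $16,384; SL = ⌊$36,145/4⌋ = $9,036 → take DB $16,384. Book value $40,961.

$40,961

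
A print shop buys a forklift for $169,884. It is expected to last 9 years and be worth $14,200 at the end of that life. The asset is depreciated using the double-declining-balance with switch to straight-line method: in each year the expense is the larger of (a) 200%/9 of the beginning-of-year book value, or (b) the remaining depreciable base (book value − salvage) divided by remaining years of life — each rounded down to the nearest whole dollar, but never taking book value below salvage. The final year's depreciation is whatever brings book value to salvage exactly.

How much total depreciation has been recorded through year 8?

Depreciable base = $169,884 − $14,200 = $155,684.
Year 1: DB = ⌊$169,884 × 200%/9⌋ = $37,752; SL = ⌊$155,684/9⌋ = $17,298 → take DB $37,752. Book value $132,132.
Year 2: DB = ⌊$132,132 × 200%/9⌋ = $29,362; SL = ⌊$117,932/8⌋ = $14,741 → take DB $29,362. Book value $102,770.
Year 3: DB = ⌊$102,770 × 200%/9⌋ = $22,837; SL = ⌊$88,570/7⌋ = $12,652 → take DB $22,837. Book value $79,933.
Year 4: DB = ⌊$79,933 × 200%/9⌋ = $17,762; SL = ⌊$65,733/6⌋ = $10,955 → take DB $17,762. Book value $62,171.
Year 5: DB = ⌊$62,171 × 200%/9⌋ = $13,815; SL = ⌊$47,971/5⌋ = $9,594 → take DB $13,815. Book value $48,356.
Year 6: DB = ⌊$48,356 × 200%/9⌋ = $10,745; SL = ⌊$34,156/4⌋ = $8,539 → take DB $10,745. Book value $37,611.
Year 7: DB = ⌊$37,611 × 200%/9⌋ = $8,358; SL = ⌊$23,411/3⌋ = $7,803 → take DB $8,358. Book value $29,253.
Year 8: DB = ⌊$29,253 × 200%/9⌋ = $6,500; SL = ⌊$15,053/2⌋ = $7,526 → take SL $7,526. Book value $21,727.
Accumulated through year 8 = $169,884 − $21,727 = $148,157.

$148,157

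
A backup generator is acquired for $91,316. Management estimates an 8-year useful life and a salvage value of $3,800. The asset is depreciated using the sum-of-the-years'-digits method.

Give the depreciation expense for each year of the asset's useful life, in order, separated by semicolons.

Depreciable base = $91,316 − $3,800 = $87,516.
Sum of the years' digits = 8+7+6+5+4+3+2+1 = 36.
Year 1: $87,516 × 8/36 = $19,448. Book value $71,868.
Year 2: $87,516 × 7/36 = $17,017. Book value $54,851.
Year 3: $87,516 × 6/36 = $14,586. Book value $40,265.
Year 4: $87,516 × 5/36 = $12,155. Book value $28,110.
Year 5: $87,516 × 4/36 = $9,724. Book value $18,386.
Year 6: $87,516 × 3/36 = $7,293. Book value $11,093.
Year 7: $87,516 × 2/36 = $4,862. Book value $6,231.
Year 8: $87,516 × 1/36 = $2,431. Book value $3,800.

$19,448; $17,017; $14,586; $12,155; $9,724; $7,293; $4,862; $2,431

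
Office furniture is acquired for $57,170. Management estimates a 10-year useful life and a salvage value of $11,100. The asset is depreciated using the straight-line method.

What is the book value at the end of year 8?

Depreciable base = $57,170 − $11,100 = $46,070.
Annual expense = $46,070 / 10 = $4,607.
End of year 1: book value $52,563.
End of year 2: book value $47,956.
End of year 3: book value $43,349.
End of year 4: book value $38,742.
End of year 5: book value $34,135.
End of year 6: book value $29,528.
End of year 7: book value $24,921.
End of year 8: book value $20,314.

$20,314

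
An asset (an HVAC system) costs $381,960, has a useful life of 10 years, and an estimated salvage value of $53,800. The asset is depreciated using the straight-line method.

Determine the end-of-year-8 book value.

$119,432

Depreciable base = $381,960 − $53,800 = $328,160.
Annual expense = $328,160 / 10 = $32,816.
End of year 1: book value $349,144.
End of year 2: book value $316,328.
End of year 3: book value $283,512.
End of year 4: book value $250,696.
End of year 5: book value $217,880.
End of year 6: book value $185,064.
End of year 7: book value $152,248.
End of year 8: book value $119,432.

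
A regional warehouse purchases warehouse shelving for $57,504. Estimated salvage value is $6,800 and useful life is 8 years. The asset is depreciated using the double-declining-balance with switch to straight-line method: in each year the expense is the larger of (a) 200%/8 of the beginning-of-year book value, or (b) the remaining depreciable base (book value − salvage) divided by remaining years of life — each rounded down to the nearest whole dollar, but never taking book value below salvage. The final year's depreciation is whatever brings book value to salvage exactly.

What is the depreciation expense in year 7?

Depreciable base = $57,504 − $6,800 = $50,704.
Year 1: DB = ⌊$57,504 × 200%/8⌋ = $14,376; SL = ⌊$50,704/8⌋ = $6,338 → take DB $14,376. Book value $43,128.
Year 2: DB = ⌊$43,128 × 200%/8⌋ = $10,782; SL = ⌊$36,328/7⌋ = $5,189 → take DB $10,782. Book value $32,346.
Year 3: DB = ⌊$32,346 × 200%/8⌋ = $8,086; SL = ⌊$25,546/6⌋ = $4,257 → take DB $8,086. Book value $24,260.
Year 4: DB = ⌊$24,260 × 200%/8⌋ = $6,065; SL = ⌊$17,460/5⌋ = $3,492 → take DB $6,065. Book value $18,195.
Year 5: DB = ⌊$18,195 × 200%/8⌋ = $4,548; SL = ⌊$11,395/4⌋ = $2,848 → take DB $4,548. Book value $13,647.
Year 6: DB = ⌊$13,647 × 200%/8⌋ = $3,411; SL = ⌊$6,847/3⌋ = $2,282 → take DB $3,411. Book value $10,236.
Year 7: DB = ⌊$10,236 × 200%/8⌋ = $2,559; SL = ⌊$3,436/2⌋ = $1,718 → take DB $2,559. Book value $7,677.

$2,559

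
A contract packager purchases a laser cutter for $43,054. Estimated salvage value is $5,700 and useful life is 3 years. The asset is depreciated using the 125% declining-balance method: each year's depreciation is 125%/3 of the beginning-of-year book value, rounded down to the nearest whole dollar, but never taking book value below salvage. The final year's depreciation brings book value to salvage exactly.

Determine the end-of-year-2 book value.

Depreciable base = $43,054 − $5,700 = $37,354.
Year 1: ⌊$43,054 × 125%/3⌋ = $17,939. Book value $25,115.
Year 2: ⌊$25,115 × 125%/3⌋ = $10,464. Book value $14,651.

$14,651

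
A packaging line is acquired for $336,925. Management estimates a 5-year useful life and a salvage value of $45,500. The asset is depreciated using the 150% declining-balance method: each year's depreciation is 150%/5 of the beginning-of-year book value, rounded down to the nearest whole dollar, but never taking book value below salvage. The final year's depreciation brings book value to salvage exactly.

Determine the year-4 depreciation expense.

Depreciable base = $336,925 − $45,500 = $291,425.
Year 1: ⌊$336,925 × 150%/5⌋ = $101,077. Book value $235,848.
Year 2: ⌊$235,848 × 150%/5⌋ = $70,754. Book value $165,094.
Year 3: ⌊$165,094 × 150%/5⌋ = $49,528. Book value $115,566.
Year 4: ⌊$115,566 × 150%/5⌋ = $34,669. Book value $80,897.

$34,669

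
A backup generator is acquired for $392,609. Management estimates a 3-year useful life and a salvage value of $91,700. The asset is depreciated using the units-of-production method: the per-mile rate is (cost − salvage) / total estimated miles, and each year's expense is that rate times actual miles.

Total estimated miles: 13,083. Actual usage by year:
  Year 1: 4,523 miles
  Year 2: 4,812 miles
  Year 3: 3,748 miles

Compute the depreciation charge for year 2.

$110,676

Depreciable base = $392,609 − $91,700 = $300,909.
Rate = $300,909 / 13,083 miles = $23 per mile.
Year 1: 4,523 × $23 = $104,029. Book value $288,580.
Year 2: 4,812 × $23 = $110,676. Book value $177,904.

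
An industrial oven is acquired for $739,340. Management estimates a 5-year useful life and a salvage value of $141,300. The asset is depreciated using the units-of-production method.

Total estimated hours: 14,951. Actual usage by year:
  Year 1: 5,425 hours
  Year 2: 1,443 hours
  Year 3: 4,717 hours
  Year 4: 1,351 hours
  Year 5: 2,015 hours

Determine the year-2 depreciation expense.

$57,720

Depreciable base = $739,340 − $141,300 = $598,040.
Rate = $598,040 / 14,951 hours = $40 per hour.
Year 1: 5,425 × $40 = $217,000. Book value $522,340.
Year 2: 1,443 × $40 = $57,720. Book value $464,620.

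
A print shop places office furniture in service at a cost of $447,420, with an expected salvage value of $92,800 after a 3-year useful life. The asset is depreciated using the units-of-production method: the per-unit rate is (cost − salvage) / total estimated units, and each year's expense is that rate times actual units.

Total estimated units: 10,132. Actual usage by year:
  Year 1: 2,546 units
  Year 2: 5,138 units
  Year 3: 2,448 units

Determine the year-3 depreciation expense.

Depreciable base = $447,420 − $92,800 = $354,620.
Rate = $354,620 / 10,132 units = $35 per unit.
Year 1: 2,546 × $35 = $89,110. Book value $358,310.
Year 2: 5,138 × $35 = $179,830. Book value $178,480.
Year 3: 2,448 × $35 = $85,680. Book value $92,800.

$85,680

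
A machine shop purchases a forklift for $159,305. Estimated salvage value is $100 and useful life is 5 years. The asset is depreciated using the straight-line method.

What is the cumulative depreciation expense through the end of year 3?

Depreciable base = $159,305 − $100 = $159,205.
Annual expense = $159,205 / 5 = $31,841.
End of year 1: book value $127,464.
End of year 2: book value $95,623.
End of year 3: book value $63,782.
Accumulated through year 3 = $159,305 − $63,782 = $95,523.

$95,523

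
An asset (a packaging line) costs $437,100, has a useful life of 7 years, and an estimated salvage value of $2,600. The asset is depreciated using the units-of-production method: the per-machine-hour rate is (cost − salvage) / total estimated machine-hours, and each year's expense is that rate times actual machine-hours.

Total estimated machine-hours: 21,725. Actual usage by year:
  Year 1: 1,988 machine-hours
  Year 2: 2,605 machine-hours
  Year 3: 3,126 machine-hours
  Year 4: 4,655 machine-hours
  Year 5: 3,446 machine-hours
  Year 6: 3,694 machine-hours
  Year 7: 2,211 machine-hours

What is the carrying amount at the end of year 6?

$46,820

Depreciable base = $437,100 − $2,600 = $434,500.
Rate = $434,500 / 21,725 machine-hours = $20 per machine-hour.
Year 1: 1,988 × $20 = $39,760. Book value $397,340.
Year 2: 2,605 × $20 = $52,100. Book value $345,240.
Year 3: 3,126 × $20 = $62,520. Book value $282,720.
Year 4: 4,655 × $20 = $93,100. Book value $189,620.
Year 5: 3,446 × $20 = $68,920. Book value $120,700.
Year 6: 3,694 × $20 = $73,880. Book value $46,820.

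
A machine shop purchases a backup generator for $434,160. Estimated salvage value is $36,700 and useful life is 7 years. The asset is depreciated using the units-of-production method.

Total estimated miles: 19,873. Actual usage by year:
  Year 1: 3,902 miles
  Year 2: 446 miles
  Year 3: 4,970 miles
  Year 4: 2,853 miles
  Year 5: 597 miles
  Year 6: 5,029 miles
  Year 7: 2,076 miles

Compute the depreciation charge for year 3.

$99,400

Depreciable base = $434,160 − $36,700 = $397,460.
Rate = $397,460 / 19,873 miles = $20 per mile.
Year 1: 3,902 × $20 = $78,040. Book value $356,120.
Year 2: 446 × $20 = $8,920. Book value $347,200.
Year 3: 4,970 × $20 = $99,400. Book value $247,800.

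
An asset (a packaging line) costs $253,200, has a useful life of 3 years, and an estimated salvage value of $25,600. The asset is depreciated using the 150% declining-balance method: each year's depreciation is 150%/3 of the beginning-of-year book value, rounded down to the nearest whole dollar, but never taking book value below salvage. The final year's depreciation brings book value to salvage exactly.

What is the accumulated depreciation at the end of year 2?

$189,900

Depreciable base = $253,200 − $25,600 = $227,600.
Year 1: ⌊$253,200 × 150%/3⌋ = $126,600. Book value $126,600.
Year 2: ⌊$126,600 × 150%/3⌋ = $63,300. Book value $63,300.
Accumulated through year 2 = $253,200 − $63,300 = $189,900.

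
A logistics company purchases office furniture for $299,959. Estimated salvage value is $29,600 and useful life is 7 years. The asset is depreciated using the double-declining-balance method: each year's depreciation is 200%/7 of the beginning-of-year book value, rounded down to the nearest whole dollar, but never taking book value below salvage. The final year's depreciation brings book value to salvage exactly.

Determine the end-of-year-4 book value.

$78,083

Depreciable base = $299,959 − $29,600 = $270,359.
Year 1: ⌊$299,959 × 200%/7⌋ = $85,702. Book value $214,257.
Year 2: ⌊$214,257 × 200%/7⌋ = $61,216. Book value $153,041.
Year 3: ⌊$153,041 × 200%/7⌋ = $43,726. Book value $109,315.
Year 4: ⌊$109,315 × 200%/7⌋ = $31,232. Book value $78,083.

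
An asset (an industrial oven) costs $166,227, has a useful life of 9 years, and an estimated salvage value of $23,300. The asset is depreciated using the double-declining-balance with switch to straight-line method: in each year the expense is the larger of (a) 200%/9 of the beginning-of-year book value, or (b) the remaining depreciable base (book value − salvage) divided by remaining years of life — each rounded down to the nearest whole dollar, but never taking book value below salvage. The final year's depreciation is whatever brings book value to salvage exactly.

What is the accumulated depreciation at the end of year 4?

Depreciable base = $166,227 − $23,300 = $142,927.
Year 1: DB = ⌊$166,227 × 200%/9⌋ = $36,939; SL = ⌊$142,927/9⌋ = $15,880 → take DB $36,939. Book value $129,288.
Year 2: DB = ⌊$129,288 × 200%/9⌋ = $28,730; SL = ⌊$105,988/8⌋ = $13,248 → take DB $28,730. Book value $100,558.
Year 3: DB = ⌊$100,558 × 200%/9⌋ = $22,346; SL = ⌊$77,258/7⌋ = $11,036 → take DB $22,346. Book value $78,212.
Year 4: DB = ⌊$78,212 × 200%/9⌋ = $17,380; SL = ⌊$54,912/6⌋ = $9,152 → take DB $17,380. Book value $60,832.
Accumulated through year 4 = $166,227 − $60,832 = $105,395.

$105,395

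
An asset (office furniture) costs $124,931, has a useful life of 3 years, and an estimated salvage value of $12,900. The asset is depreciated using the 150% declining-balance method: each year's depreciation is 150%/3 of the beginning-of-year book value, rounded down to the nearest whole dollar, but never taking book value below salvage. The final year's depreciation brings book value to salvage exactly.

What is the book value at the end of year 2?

Depreciable base = $124,931 − $12,900 = $112,031.
Year 1: ⌊$124,931 × 150%/3⌋ = $62,465. Book value $62,466.
Year 2: ⌊$62,466 × 150%/3⌋ = $31,233. Book value $31,233.

$31,233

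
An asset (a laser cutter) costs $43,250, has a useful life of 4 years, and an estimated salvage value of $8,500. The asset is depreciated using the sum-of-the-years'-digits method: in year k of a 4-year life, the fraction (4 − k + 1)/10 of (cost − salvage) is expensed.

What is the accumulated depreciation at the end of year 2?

$24,325

Depreciable base = $43,250 − $8,500 = $34,750.
Sum of the years' digits = 4+3+2+1 = 10.
Year 1: $34,750 × 4/10 = $13,900. Book value $29,350.
Year 2: $34,750 × 3/10 = $10,425. Book value $18,925.
Accumulated through year 2 = $43,250 − $18,925 = $24,325.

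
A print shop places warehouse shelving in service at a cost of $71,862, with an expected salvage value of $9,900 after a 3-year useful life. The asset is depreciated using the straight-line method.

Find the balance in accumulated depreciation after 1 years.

$20,654

Depreciable base = $71,862 − $9,900 = $61,962.
Annual expense = $61,962 / 3 = $20,654.
End of year 1: book value $51,208.
Accumulated through year 1 = $71,862 − $51,208 = $20,654.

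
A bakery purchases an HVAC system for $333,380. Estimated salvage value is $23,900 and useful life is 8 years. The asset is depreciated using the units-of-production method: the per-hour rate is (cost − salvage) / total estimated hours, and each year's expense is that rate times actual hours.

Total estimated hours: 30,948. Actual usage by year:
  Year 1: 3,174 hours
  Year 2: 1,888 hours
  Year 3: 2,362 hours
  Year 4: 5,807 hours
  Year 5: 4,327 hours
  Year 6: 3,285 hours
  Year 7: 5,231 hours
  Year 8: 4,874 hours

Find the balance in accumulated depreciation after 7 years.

$260,740

Depreciable base = $333,380 − $23,900 = $309,480.
Rate = $309,480 / 30,948 hours = $10 per hour.
Year 1: 3,174 × $10 = $31,740. Book value $301,640.
Year 2: 1,888 × $10 = $18,880. Book value $282,760.
Year 3: 2,362 × $10 = $23,620. Book value $259,140.
Year 4: 5,807 × $10 = $58,070. Book value $201,070.
Year 5: 4,327 × $10 = $43,270. Book value $157,800.
Year 6: 3,285 × $10 = $32,850. Book value $124,950.
Year 7: 5,231 × $10 = $52,310. Book value $72,640.
Accumulated through year 7 = $333,380 − $72,640 = $260,740.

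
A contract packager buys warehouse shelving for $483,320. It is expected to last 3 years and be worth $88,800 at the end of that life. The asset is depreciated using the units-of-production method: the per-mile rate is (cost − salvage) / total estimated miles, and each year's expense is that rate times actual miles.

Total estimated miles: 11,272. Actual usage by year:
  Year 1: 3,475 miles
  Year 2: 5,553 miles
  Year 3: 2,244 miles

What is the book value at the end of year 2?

Depreciable base = $483,320 − $88,800 = $394,520.
Rate = $394,520 / 11,272 miles = $35 per mile.
Year 1: 3,475 × $35 = $121,625. Book value $361,695.
Year 2: 5,553 × $35 = $194,355. Book value $167,340.

$167,340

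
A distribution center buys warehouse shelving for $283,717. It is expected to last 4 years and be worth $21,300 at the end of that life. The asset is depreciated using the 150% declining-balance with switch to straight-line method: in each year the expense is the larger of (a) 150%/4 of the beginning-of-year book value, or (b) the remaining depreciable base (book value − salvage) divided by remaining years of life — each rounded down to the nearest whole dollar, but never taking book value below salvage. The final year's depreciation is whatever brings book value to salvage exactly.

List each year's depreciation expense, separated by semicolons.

$106,393; $66,496; $44,764; $44,764

Depreciable base = $283,717 − $21,300 = $262,417.
Year 1: DB = ⌊$283,717 × 150%/4⌋ = $106,393; SL = ⌊$262,417/4⌋ = $65,604 → take DB $106,393. Book value $177,324.
Year 2: DB = ⌊$177,324 × 150%/4⌋ = $66,496; SL = ⌊$156,024/3⌋ = $52,008 → take DB $66,496. Book value $110,828.
Year 3: DB = ⌊$110,828 × 150%/4⌋ = $41,560; SL = ⌊$89,528/2⌋ = $44,764 → take SL $44,764. Book value $66,064.
Year 4 (final): $66,064 − $21,300 = $44,764. Book value $21,300.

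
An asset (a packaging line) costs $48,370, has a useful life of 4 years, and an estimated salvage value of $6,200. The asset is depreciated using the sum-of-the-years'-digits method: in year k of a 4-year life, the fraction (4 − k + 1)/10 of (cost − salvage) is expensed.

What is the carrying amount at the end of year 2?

$18,851

Depreciable base = $48,370 − $6,200 = $42,170.
Sum of the years' digits = 4+3+2+1 = 10.
Year 1: $42,170 × 4/10 = $16,868. Book value $31,502.
Year 2: $42,170 × 3/10 = $12,651. Book value $18,851.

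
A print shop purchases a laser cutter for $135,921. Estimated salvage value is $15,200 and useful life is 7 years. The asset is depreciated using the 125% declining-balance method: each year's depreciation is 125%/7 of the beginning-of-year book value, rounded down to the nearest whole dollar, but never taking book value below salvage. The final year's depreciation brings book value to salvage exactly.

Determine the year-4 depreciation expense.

$13,452

Depreciable base = $135,921 − $15,200 = $120,721.
Year 1: ⌊$135,921 × 125%/7⌋ = $24,271. Book value $111,650.
Year 2: ⌊$111,650 × 125%/7⌋ = $19,937. Book value $91,713.
Year 3: ⌊$91,713 × 125%/7⌋ = $16,377. Book value $75,336.
Year 4: ⌊$75,336 × 125%/7⌋ = $13,452. Book value $61,884.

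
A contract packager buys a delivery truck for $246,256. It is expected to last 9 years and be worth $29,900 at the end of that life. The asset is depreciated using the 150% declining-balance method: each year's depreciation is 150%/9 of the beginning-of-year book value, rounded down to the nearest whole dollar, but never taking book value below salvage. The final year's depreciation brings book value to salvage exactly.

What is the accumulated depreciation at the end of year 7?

$177,529

Depreciable base = $246,256 − $29,900 = $216,356.
Year 1: ⌊$246,256 × 150%/9⌋ = $41,042. Book value $205,214.
Year 2: ⌊$205,214 × 150%/9⌋ = $34,202. Book value $171,012.
Year 3: ⌊$171,012 × 150%/9⌋ = $28,502. Book value $142,510.
Year 4: ⌊$142,510 × 150%/9⌋ = $23,751. Book value $118,759.
Year 5: ⌊$118,759 × 150%/9⌋ = $19,793. Book value $98,966.
Year 6: ⌊$98,966 × 150%/9⌋ = $16,494. Book value $82,472.
Year 7: ⌊$82,472 × 150%/9⌋ = $13,745. Book value $68,727.
Accumulated through year 7 = $246,256 − $68,727 = $177,529.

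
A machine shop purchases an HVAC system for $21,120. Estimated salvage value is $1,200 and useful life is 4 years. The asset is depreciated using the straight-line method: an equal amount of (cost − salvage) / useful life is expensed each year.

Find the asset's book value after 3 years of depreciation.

Depreciable base = $21,120 − $1,200 = $19,920.
Annual expense = $19,920 / 4 = $4,980.
End of year 1: book value $16,140.
End of year 2: book value $11,160.
End of year 3: book value $6,180.

$6,180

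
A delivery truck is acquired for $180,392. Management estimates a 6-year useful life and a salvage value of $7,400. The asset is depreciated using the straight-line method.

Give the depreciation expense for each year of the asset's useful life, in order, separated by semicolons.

$28,832; $28,832; $28,832; $28,832; $28,832; $28,832

Depreciable base = $180,392 − $7,400 = $172,992.
Annual expense = $172,992 / 6 = $28,832.
End of year 1: book value $151,560.
End of year 2: book value $122,728.
End of year 3: book value $93,896.
End of year 4: book value $65,064.
End of year 5: book value $36,232.
End of year 6: book value $7,400.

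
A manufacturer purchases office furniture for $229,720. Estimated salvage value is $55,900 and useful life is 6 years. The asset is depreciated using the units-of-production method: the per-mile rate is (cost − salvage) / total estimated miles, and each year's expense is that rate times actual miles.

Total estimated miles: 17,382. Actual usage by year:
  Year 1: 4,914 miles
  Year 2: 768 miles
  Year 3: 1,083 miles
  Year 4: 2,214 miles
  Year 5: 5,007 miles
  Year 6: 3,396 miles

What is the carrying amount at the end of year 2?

$172,900

Depreciable base = $229,720 − $55,900 = $173,820.
Rate = $173,820 / 17,382 miles = $10 per mile.
Year 1: 4,914 × $10 = $49,140. Book value $180,580.
Year 2: 768 × $10 = $7,680. Book value $172,900.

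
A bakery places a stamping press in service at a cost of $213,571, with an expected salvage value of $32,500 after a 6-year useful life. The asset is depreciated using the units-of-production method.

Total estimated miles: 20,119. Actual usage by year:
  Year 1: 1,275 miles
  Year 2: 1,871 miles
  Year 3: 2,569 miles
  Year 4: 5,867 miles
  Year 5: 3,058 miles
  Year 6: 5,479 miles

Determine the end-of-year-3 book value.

Depreciable base = $213,571 − $32,500 = $181,071.
Rate = $181,071 / 20,119 miles = $9 per mile.
Year 1: 1,275 × $9 = $11,475. Book value $202,096.
Year 2: 1,871 × $9 = $16,839. Book value $185,257.
Year 3: 2,569 × $9 = $23,121. Book value $162,136.

$162,136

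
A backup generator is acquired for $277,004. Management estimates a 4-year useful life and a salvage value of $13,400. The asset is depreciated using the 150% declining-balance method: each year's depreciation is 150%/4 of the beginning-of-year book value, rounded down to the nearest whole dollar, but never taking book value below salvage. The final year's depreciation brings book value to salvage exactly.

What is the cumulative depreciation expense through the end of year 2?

$168,799

Depreciable base = $277,004 − $13,400 = $263,604.
Year 1: ⌊$277,004 × 150%/4⌋ = $103,876. Book value $173,128.
Year 2: ⌊$173,128 × 150%/4⌋ = $64,923. Book value $108,205.
Accumulated through year 2 = $277,004 − $108,205 = $168,799.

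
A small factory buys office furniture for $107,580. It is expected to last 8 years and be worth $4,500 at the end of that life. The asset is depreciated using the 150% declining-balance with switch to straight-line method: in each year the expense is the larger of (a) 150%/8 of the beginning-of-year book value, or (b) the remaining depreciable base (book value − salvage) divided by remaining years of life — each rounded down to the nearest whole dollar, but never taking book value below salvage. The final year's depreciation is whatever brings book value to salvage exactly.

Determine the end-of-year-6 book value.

$25,693

Depreciable base = $107,580 − $4,500 = $103,080.
Year 1: DB = ⌊$107,580 × 150%/8⌋ = $20,171; SL = ⌊$103,080/8⌋ = $12,885 → take DB $20,171. Book value $87,409.
Year 2: DB = ⌊$87,409 × 150%/8⌋ = $16,389; SL = ⌊$82,909/7⌋ = $11,844 → take DB $16,389. Book value $71,020.
Year 3: DB = ⌊$71,020 × 150%/8⌋ = $13,316; SL = ⌊$66,520/6⌋ = $11,086 → take DB $13,316. Book value $57,704.
Year 4: DB = ⌊$57,704 × 150%/8⌋ = $10,819; SL = ⌊$53,204/5⌋ = $10,640 → take DB $10,819. Book value $46,885.
Year 5: DB = ⌊$46,885 × 150%/8⌋ = $8,790; SL = ⌊$42,385/4⌋ = $10,596 → take SL $10,596. Book value $36,289.
Year 6: DB = ⌊$36,289 × 150%/8⌋ = $6,804; SL = ⌊$31,789/3⌋ = $10,596 → take SL $10,596. Book value $25,693.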